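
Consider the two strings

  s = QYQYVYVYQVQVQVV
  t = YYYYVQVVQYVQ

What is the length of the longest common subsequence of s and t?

Match Y (s #2, t #2), Y (s #4, t #3), Y (s #6, t #4), V (s #7, t #5), Q (s #9, t #6), V (s #10, t #8), Q (s #11, t #9), V (s #12, t #11), Q (s #13, t #12) — 9 characters in the same relative order in both. Since dp[15][12] = 9, nothing longer is possible.

9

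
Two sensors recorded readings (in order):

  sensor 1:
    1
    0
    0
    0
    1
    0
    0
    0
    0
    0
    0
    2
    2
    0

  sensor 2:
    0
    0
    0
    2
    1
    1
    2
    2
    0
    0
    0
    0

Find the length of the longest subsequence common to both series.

Match 0 [2,1] → 0 [3,2] → 0 [4,3] → 1 [5,6] → 0 [9,9] → 0 [10,10] → 0 [11,11] → 0 [14,12] — 8 values in the same relative order in both, and the DP table's final entry dp[14][12] is also 8, so no common subsequence is longer.

8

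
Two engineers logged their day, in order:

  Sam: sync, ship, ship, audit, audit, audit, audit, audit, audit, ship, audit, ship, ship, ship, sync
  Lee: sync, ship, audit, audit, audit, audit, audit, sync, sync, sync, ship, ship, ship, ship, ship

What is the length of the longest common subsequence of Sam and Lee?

Pick sync (Sam #1, Lee #1), then ship (Sam #3, Lee #2), then audit (Sam #4, Lee #3), then audit (Sam #5, Lee #4), then audit (Sam #6, Lee #5), then audit (Sam #7, Lee #6), then audit (Sam #8, Lee #7), then ship (Sam #10, Lee #12), then ship (Sam #12, Lee #13), then ship (Sam #13, Lee #14), then ship (Sam #14, Lee #15); all 11 tasks appear in both, in order. Since dp[15][15] = 11, nothing longer is possible.

11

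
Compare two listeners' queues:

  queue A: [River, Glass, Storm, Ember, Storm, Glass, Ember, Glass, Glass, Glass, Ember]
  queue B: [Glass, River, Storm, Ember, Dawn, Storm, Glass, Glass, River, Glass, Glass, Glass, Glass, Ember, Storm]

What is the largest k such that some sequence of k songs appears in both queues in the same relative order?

Match River [1,2], Storm [3,3], Ember [4,4], Storm [5,6], Glass [6,10], Glass [8,11], Glass [9,12], Glass [10,13], Ember [11,14] — 9 songs in the same relative order in both. The LCS DP gives dp[11][15] = 9, so this is optimal.

9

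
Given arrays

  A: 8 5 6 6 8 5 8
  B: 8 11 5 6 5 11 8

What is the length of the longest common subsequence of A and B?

Pick 8 (A #1, B #1); then 5 (A #2, B #3); then 6 (A #4, B #4); then 5 (A #6, B #5); then 8 (A #7, B #7); all 5 values appear in both, in order. The LCS DP gives dp[7][7] = 5, so this is optimal.

5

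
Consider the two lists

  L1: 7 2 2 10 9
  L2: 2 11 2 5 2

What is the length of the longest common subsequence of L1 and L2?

2

Let dp[i][j] be the LCS length of the first i values of L1 and the first j values of L2. dp[i][j] = dp[i-1][j-1]+1 when the i-th and j-th values match, else max(dp[i-1][j], dp[i][j-1]).
    ·  2 11  2  5  2
 ·  0  0  0  0  0  0
 7  0  0  0  0  0  0
 2  0  1  1  1  1  1
 2  0  1  1  2  2  2
10  0  1  1  2  2  2
 9  0  1  1  2  2  2
dp[5][5] = 2. One LCS (by backtracking along matches): 2, 2.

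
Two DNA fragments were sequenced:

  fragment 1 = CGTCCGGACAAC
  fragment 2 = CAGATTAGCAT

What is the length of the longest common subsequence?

Taking C (fragment 1 #1, fragment 2 #1) → G (fragment 1 #2, fragment 2 #3) → T (fragment 1 #3, fragment 2 #6) → G (fragment 1 #7, fragment 2 #8) → C (fragment 1 #9, fragment 2 #9) → A (fragment 1 #10, fragment 2 #10) gives a common subsequence of length 6. dp[12][11] = 6 confirms this is the maximum.

6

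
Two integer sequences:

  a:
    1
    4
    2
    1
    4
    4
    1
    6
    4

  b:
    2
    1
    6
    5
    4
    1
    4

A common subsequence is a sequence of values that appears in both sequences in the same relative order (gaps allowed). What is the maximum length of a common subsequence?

5

Let dp[i][j] be the LCS length of the first i values of a and the first j values of b. dp[i][j] = dp[i-1][j-1]+1 when the i-th and j-th values match, else max(dp[i-1][j], dp[i][j-1]).
    ·  2  1  6  5  4  1  4
 ·  0  0  0  0  0  0  0  0
 1  0  0  1  1  1  1  1  1
 4  0  0  1  1  1  2  2  2
 2  0  1  1  1  1  2  2  2
 1  0  1  2  2  2  2  3  3
 4  0  1  2  2  2  3  3  4
 4  0  1  2  2  2  3  3  4
 1  0  1  2  2  2  3  4  4
 6  0  1  2  3  3  3  4  4
 4  0  1  2  3  3  4  4  5
dp[9][7] = 5. One LCS (by backtracking along matches): 2, 1, 4, 1, 4.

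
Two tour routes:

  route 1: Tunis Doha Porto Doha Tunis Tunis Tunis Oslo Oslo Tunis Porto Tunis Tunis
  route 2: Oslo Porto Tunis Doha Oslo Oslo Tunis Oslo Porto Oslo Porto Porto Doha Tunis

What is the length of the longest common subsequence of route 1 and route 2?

Pick Tunis at route 1[1]=route 2[3]; then Doha at route 1[2]=route 2[4]; then Tunis at route 1[7]=route 2[7]; then Oslo at route 1[8]=route 2[8]; then Oslo at route 1[9]=route 2[10]; then Porto at route 1[11]=route 2[12]; then Tunis at route 1[13]=route 2[14]; all 7 stops appear in both, in order. dp[13][14] = 7 confirms this is the maximum.

7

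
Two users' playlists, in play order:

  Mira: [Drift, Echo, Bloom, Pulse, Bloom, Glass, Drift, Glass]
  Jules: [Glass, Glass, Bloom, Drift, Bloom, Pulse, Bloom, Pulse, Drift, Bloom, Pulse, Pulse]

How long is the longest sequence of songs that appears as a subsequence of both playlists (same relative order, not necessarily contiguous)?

Pick Drift (Mira #1, Jules #4), Bloom (Mira #3, Jules #5), Pulse (Mira #4, Jules #6), Bloom (Mira #5, Jules #7), Drift (Mira #7, Jules #9); all 5 songs appear in both, in order. dp[8][12] = 5 confirms this is the maximum.

5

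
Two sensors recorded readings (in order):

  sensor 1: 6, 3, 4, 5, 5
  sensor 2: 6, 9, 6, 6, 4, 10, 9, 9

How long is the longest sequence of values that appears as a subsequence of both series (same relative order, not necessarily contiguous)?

2

Let dp[i][j] be the LCS length of the first i values of sensor 1 and the first j values of sensor 2. dp[i][j] = dp[i-1][j-1]+1 when the i-th and j-th values match, else max(dp[i-1][j], dp[i][j-1]).
    ·  6  9  6  6  4 10  9  9
 ·  0  0  0  0  0  0  0  0  0
 6  0  1  1  1  1  1  1  1  1
 3  0  1  1  1  1  1  1  1  1
 4  0  1  1  1  1  2  2  2  2
 5  0  1  1  1  1  2  2  2  2
 5  0  1  1  1  1  2  2  2  2
dp[5][8] = 2. One LCS (by backtracking along matches): 6, 4.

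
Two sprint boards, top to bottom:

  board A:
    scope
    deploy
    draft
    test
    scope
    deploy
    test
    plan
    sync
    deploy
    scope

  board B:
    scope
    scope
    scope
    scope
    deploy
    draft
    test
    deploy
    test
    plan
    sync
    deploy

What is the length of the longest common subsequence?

9

Match scope at board A[1]=board B[4]; then deploy at board A[2]=board B[5]; then draft at board A[3]=board B[6]; then test at board A[4]=board B[7]; then deploy at board A[6]=board B[8]; then test at board A[7]=board B[9]; then plan at board A[8]=board B[10]; then sync at board A[9]=board B[11]; then deploy at board A[10]=board B[12] — 9 tasks in the same relative order in both. Since dp[11][12] = 9, nothing longer is possible.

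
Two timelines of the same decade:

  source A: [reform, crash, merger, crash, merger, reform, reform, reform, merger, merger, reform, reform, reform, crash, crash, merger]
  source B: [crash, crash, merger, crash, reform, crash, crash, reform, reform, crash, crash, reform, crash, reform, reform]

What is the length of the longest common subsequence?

Match crash at source A[2]=source B[2]; then merger at source A[3]=source B[3]; then crash at source A[4]=source B[4]; then reform at source A[6]=source B[5]; then reform at source A[7]=source B[8]; then reform at source A[8]=source B[9]; then reform at source A[11]=source B[12]; then reform at source A[12]=source B[14]; then reform at source A[13]=source B[15] — 9 events in the same relative order in both. Since dp[16][15] = 9, nothing longer is possible.

9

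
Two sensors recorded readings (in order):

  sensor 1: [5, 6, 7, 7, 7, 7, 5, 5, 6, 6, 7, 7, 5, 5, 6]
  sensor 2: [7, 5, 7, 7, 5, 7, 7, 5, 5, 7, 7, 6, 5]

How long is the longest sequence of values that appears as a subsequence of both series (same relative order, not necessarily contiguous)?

10

Match 5 at sensor 1[1]=sensor 2[2]; then 7 at sensor 1[3]=sensor 2[3]; then 7 at sensor 1[4]=sensor 2[4]; then 7 at sensor 1[5]=sensor 2[6]; then 7 at sensor 1[6]=sensor 2[7]; then 5 at sensor 1[7]=sensor 2[8]; then 5 at sensor 1[8]=sensor 2[9]; then 7 at sensor 1[11]=sensor 2[10]; then 7 at sensor 1[12]=sensor 2[11]; then 5 at sensor 1[14]=sensor 2[13] — 10 values in the same relative order in both, and the DP table's final entry dp[15][13] is also 10, so no common subsequence is longer.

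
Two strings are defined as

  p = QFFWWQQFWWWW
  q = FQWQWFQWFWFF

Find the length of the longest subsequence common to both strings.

Match Q (p #1, q #2), W (p #4, q #3), W (p #5, q #5), Q (p #6, q #7), F (p #8, q #9), W (p #9, q #10) — 6 characters in the same relative order in both. The LCS DP gives dp[12][12] = 6, so this is optimal.

6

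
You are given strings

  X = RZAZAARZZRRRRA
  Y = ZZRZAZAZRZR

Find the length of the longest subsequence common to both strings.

8

One common subsequence of length 8: R [1,3], then Z [2,4], then A [3,5], then Z [4,6], then A [5,7], then R [7,9], then Z [9,10], then R [13,11]. dp[14][11] = 8 confirms this is the maximum.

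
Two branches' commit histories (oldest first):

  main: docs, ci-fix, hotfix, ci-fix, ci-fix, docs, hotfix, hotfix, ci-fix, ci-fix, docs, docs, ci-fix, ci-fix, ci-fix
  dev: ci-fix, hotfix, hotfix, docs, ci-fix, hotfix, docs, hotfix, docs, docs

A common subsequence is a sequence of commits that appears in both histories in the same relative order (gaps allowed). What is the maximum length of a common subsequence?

7

Match docs (main #1, dev #4), ci-fix (main #2, dev #5), hotfix (main #3, dev #6), docs (main #6, dev #7), hotfix (main #8, dev #8), docs (main #11, dev #9), docs (main #12, dev #10) — 7 commits in the same relative order in both, and the DP table's final entry dp[15][10] is also 7, so no common subsequence is longer.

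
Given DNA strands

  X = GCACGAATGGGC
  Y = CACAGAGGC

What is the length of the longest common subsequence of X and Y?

8

Let dp[i][j] be the LCS length of the first i bases of X and the first j bases of Y. dp[i][j] = dp[i-1][j-1]+1 when the i-th and j-th bases match, else max(dp[i-1][j], dp[i][j-1]).
    ·  C  A  C  A  G  A  G  G  C
 ·  0  0  0  0  0  0  0  0  0  0
 G  0  0  0  0  0  1  1  1  1  1
 C  0  1  1  1  1  1  1  1  1  2
 A  0  1  2  2  2  2  2  2  2  2
 C  0  1  2  3  3  3  3  3  3  3
 G  0  1  2  3  3  4  4  4  4  4
 A  0  1  2  3  4  4  5  5  5  5
 A  0  1  2  3  4  4  5  5  5  5
 T  0  1  2  3  4  4  5  5  5  5
 G  0  1  2  3  4  5  5  6  6  6
 G  0  1  2  3  4  5  5  6  7  7
 G  0  1  2  3  4  5  5  6  7  7
 C  0  1  2  3  4  5  5  6  7  8
dp[12][9] = 8. One LCS (by backtracking along matches): CACGAGGC.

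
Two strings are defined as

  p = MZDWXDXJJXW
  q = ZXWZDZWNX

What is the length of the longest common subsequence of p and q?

Let dp[i][j] be the LCS length of the first i characters of p and the first j characters of q. dp[i][j] = dp[i-1][j-1]+1 when the i-th and j-th characters match, else max(dp[i-1][j], dp[i][j-1]).
    ·  Z  X  W  Z  D  Z  W  N  X
 ·  0  0  0  0  0  0  0  0  0  0
 M  0  0  0  0  0  0  0  0  0  0
 Z  0  1  1  1  1  1  1  1  1  1
 D  0  1  1  1  1  2  2  2  2  2
 W  0  1  1  2  2  2  2  3  3  3
 X  0  1  2  2  2  2  2  3  3  4
 D  0  1  2  2  2  3  3  3  3  4
 X  0  1  2  2  2  3  3  3  3  4
 J  0  1  2  2  2  3  3  3  3  4
 J  0  1  2  2  2  3  3  3  3  4
 X  0  1  2  2  2  3  3  3  3  4
 W  0  1  2  3  3  3  3  4  4  4
dp[11][9] = 4. One LCS (by backtracking along matches): ZDWX.

4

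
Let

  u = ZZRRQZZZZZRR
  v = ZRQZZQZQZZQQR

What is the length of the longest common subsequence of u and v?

Taking Z (u #2, v #1), then R (u #4, v #2), then Q (u #5, v #3), then Z (u #6, v #4), then Z (u #7, v #5), then Z (u #8, v #7), then Z (u #9, v #9), then Z (u #10, v #10), then R (u #12, v #13) gives a common subsequence of length 9, and the DP table's final entry dp[12][13] is also 9, so no common subsequence is longer.

9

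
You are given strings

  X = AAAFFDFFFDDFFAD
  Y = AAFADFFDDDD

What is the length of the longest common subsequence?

9

Taking A at X[1]=Y[1], then A at X[2]=Y[2], then A at X[3]=Y[4], then F at X[4]=Y[6], then F at X[5]=Y[7], then D at X[6]=Y[8], then D at X[10]=Y[9], then D at X[11]=Y[10], then D at X[15]=Y[11] gives a common subsequence of length 9. Since dp[15][11] = 9, nothing longer is possible.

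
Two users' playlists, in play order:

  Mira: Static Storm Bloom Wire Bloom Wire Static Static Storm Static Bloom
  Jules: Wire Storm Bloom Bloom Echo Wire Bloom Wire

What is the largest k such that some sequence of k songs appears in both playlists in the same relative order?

5

Pick Storm (Mira #2, Jules #2) → Bloom (Mira #3, Jules #4) → Wire (Mira #4, Jules #6) → Bloom (Mira #5, Jules #7) → Wire (Mira #6, Jules #8); all 5 songs appear in both, in order. The LCS DP gives dp[11][8] = 5, so this is optimal.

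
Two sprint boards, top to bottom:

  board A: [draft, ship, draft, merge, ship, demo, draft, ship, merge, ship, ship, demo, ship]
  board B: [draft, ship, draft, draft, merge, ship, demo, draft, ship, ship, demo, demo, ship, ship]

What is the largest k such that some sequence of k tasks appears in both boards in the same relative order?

One common subsequence of length 11: draft at board A[1]=board B[1], ship at board A[2]=board B[2], draft at board A[3]=board B[4], merge at board A[4]=board B[5], ship at board A[5]=board B[6], demo at board A[6]=board B[7], draft at board A[7]=board B[8], ship at board A[8]=board B[9], ship at board A[10]=board B[10], ship at board A[11]=board B[13], ship at board A[13]=board B[14], and the DP table's final entry dp[13][14] is also 11, so no common subsequence is longer.

11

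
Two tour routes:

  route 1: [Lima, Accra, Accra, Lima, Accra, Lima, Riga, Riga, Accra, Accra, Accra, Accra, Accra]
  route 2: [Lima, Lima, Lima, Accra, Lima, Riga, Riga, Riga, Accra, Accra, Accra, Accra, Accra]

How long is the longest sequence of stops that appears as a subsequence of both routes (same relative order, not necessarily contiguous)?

Pick Lima at route 1[1]=route 2[2], Lima at route 1[4]=route 2[3], Accra at route 1[5]=route 2[4], Lima at route 1[6]=route 2[5], Riga at route 1[7]=route 2[7], Riga at route 1[8]=route 2[8], Accra at route 1[9]=route 2[9], Accra at route 1[10]=route 2[10], Accra at route 1[11]=route 2[11], Accra at route 1[12]=route 2[12], Accra at route 1[13]=route 2[13]; all 11 stops appear in both, in order. Since dp[13][13] = 11, nothing longer is possible.

11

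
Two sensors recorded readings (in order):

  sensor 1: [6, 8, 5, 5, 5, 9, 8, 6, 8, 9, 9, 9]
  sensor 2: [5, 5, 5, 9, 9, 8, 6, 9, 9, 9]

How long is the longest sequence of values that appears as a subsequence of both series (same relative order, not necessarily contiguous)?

9

Let dp[i][j] be the LCS length of the first i values of sensor 1 and the first j values of sensor 2. dp[i][j] = dp[i-1][j-1]+1 when the i-th and j-th values match, else max(dp[i-1][j], dp[i][j-1]).
    ·  5  5  5  9  9  8  6  9  9  9
 ·  0  0  0  0  0  0  0  0  0  0  0
 6  0  0  0  0  0  0  0  1  1  1  1
 8  0  0  0  0  0  0  1  1  1  1  1
 5  0  1  1  1  1  1  1  1  1  1  1
 5  0  1  2  2  2  2  2  2  2  2  2
 5  0  1  2  3  3  3  3  3  3  3  3
 9  0  1  2  3  4  4  4  4  4  4  4
 8  0  1  2  3  4  4  5  5  5  5  5
 6  0  1  2  3  4  4  5  6  6  6  6
 8  0  1  2  3  4  4  5  6  6  6  6
 9  0  1  2  3  4  5  5  6  7  7  7
 9  0  1  2  3  4  5  5  6  7  8  8
 9  0  1  2  3  4  5  5  6  7  8  9
dp[12][10] = 9. One LCS (by backtracking along matches): 5, 5, 5, 9, 8, 6, 9, 9, 9.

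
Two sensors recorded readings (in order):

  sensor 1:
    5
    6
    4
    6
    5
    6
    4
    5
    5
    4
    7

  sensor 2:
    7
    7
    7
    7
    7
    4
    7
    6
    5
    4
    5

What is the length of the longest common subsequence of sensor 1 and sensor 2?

5

Let dp[i][j] be the LCS length of the first i values of sensor 1 and the first j values of sensor 2. dp[i][j] = dp[i-1][j-1]+1 when the i-th and j-th values match, else max(dp[i-1][j], dp[i][j-1]).
    ·  7  7  7  7  7  4  7  6  5  4  5
 ·  0  0  0  0  0  0  0  0  0  0  0  0
 5  0  0  0  0  0  0  0  0  0  1  1  1
 6  0  0  0  0  0  0  0  0  1  1  1  1
 4  0  0  0  0  0  0  1  1  1  1  2  2
 6  0  0  0  0  0  0  1  1  2  2  2  2
 5  0  0  0  0  0  0  1  1  2  3  3  3
 6  0  0  0  0  0  0  1  1  2  3  3  3
 4  0  0  0  0  0  0  1  1  2  3  4  4
 5  0  0  0  0  0  0  1  1  2  3  4  5
 5  0  0  0  0  0  0  1  1  2  3  4  5
 4  0  0  0  0  0  0  1  1  2  3  4  5
 7  0  1  1  1  1  1  1  2  2  3  4  5
dp[11][11] = 5. One LCS (by backtracking along matches): 4, 6, 5, 4, 5.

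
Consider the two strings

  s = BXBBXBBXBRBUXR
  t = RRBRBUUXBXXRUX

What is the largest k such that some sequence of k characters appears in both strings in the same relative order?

8

Pick B [1,5]; then X [2,8]; then B [4,9]; then X [5,10]; then X [8,11]; then R [10,12]; then U [12,13]; then X [13,14]; all 8 characters appear in both, in order. Since dp[14][14] = 8, nothing longer is possible.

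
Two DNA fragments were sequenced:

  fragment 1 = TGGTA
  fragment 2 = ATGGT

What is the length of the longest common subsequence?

One common subsequence of length 4: T at fragment 1[1]=fragment 2[2], then G at fragment 1[2]=fragment 2[3], then G at fragment 1[3]=fragment 2[4], then T at fragment 1[4]=fragment 2[5]. dp[5][5] = 4 confirms this is the maximum.

4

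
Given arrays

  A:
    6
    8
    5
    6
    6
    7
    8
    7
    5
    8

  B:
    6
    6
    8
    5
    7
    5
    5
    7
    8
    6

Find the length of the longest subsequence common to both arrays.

Let dp[i][j] be the LCS length of the first i values of A and the first j values of B. dp[i][j] = dp[i-1][j-1]+1 when the i-th and j-th values match, else max(dp[i-1][j], dp[i][j-1]).
    ·  6  6  8  5  7  5  5  7  8  6
 ·  0  0  0  0  0  0  0  0  0  0  0
 6  0  1  1  1  1  1  1  1  1  1  1
 8  0  1  1  2  2  2  2  2  2  2  2
 5  0  1  1  2  3  3  3  3  3  3  3
 6  0  1  2  2  3  3  3  3  3  3  4
 6  0  1  2  2  3  3  3  3  3  3  4
 7  0  1  2  2  3  4  4  4  4  4  4
 8  0  1  2  3  3  4  4  4  4  5  5
 7  0  1  2  3  3  4  4  4  5  5  5
 5  0  1  2  3  4  4  5  5  5  5  5
 8  0  1  2  3  4  4  5  5  5  6  6
dp[10][10] = 6. One LCS (by backtracking along matches): 6, 8, 5, 7, 7, 8.

6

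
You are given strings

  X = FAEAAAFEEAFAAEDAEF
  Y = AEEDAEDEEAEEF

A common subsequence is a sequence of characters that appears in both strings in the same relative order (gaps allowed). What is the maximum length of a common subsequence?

9

Taking A (X #2, Y #1) → E (X #3, Y #3) → A (X #4, Y #5) → E (X #8, Y #8) → E (X #9, Y #9) → A (X #13, Y #10) → E (X #14, Y #11) → E (X #17, Y #12) → F (X #18, Y #13) gives a common subsequence of length 9. dp[18][13] = 9 confirms this is the maximum.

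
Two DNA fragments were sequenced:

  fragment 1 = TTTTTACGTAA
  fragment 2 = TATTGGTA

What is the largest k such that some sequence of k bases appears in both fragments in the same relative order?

6

Let dp[i][j] be the LCS length of the first i bases of fragment 1 and the first j bases of fragment 2. dp[i][j] = dp[i-1][j-1]+1 when the i-th and j-th bases match, else max(dp[i-1][j], dp[i][j-1]).
    ·  T  A  T  T  G  G  T  A
 ·  0  0  0  0  0  0  0  0  0
 T  0  1  1  1  1  1  1  1  1
 T  0  1  1  2  2  2  2  2  2
 T  0  1  1  2  3  3  3  3  3
 T  0  1  1  2  3  3  3  4  4
 T  0  1  1  2  3  3  3  4  4
 A  0  1  2  2  3  3  3  4  5
 C  0  1  2  2  3  3  3  4  5
 G  0  1  2  2  3  4  4  4  5
 T  0  1  2  3  3  4  4  5  5
 A  0  1  2  3  3  4  4  5  6
 A  0  1  2  3  3  4  4  5  6
dp[11][8] = 6. One LCS (by backtracking along matches): TTTGTA.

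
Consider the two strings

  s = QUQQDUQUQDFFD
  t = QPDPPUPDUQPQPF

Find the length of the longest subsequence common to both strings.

One common subsequence of length 7: Q [1,1] → U [2,6] → D [5,8] → U [6,9] → Q [7,10] → Q [9,12] → F [12,14]. dp[13][14] = 7 confirms this is the maximum.

7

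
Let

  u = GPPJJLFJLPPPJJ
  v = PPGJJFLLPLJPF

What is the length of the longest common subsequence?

8

Match P at u[2]=v[1] → P at u[3]=v[2] → J at u[4]=v[4] → J at u[5]=v[5] → L at u[6]=v[7] → L at u[9]=v[8] → P at u[10]=v[9] → P at u[11]=v[12] — 8 characters in the same relative order in both, and the DP table's final entry dp[14][13] is also 8, so no common subsequence is longer.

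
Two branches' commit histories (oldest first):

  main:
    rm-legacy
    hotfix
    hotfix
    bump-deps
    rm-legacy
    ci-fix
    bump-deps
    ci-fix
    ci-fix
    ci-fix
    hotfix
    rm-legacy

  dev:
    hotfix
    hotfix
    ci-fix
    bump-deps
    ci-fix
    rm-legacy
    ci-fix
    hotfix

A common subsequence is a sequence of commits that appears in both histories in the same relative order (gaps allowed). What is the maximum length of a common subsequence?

Taking hotfix [2,1], then hotfix [3,2], then ci-fix [6,3], then bump-deps [7,4], then ci-fix [8,5], then ci-fix [10,7], then hotfix [11,8] gives a common subsequence of length 7, and the DP table's final entry dp[12][8] is also 7, so no common subsequence is longer.

7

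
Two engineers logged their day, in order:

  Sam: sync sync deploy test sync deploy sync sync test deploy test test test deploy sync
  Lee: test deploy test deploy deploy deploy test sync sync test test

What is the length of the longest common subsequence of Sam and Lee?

Pick deploy at Sam[3]=Lee[2] → test at Sam[4]=Lee[3] → deploy at Sam[6]=Lee[6] → sync at Sam[7]=Lee[8] → sync at Sam[8]=Lee[9] → test at Sam[12]=Lee[10] → test at Sam[13]=Lee[11]; all 7 tasks appear in both, in order. Since dp[15][11] = 7, nothing longer is possible.

7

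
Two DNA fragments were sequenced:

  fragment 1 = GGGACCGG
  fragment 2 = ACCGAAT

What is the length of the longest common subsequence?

Let dp[i][j] be the LCS length of the first i bases of fragment 1 and the first j bases of fragment 2. dp[i][j] = dp[i-1][j-1]+1 when the i-th and j-th bases match, else max(dp[i-1][j], dp[i][j-1]).
    ·  A  C  C  G  A  A  T
 ·  0  0  0  0  0  0  0  0
 G  0  0  0  0  1  1  1  1
 G  0  0  0  0  1  1  1  1
 G  0  0  0  0  1  1  1  1
 A  0  1  1  1  1  2  2  2
 C  0  1  2  2  2  2  2  2
 C  0  1  2  3  3  3  3  3
 G  0  1  2  3  4  4  4  4
 G  0  1  2  3  4  4  4  4
dp[8][7] = 4. One LCS (by backtracking along matches): ACCG.

4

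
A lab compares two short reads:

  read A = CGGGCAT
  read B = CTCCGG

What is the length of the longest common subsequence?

3

Taking C (read A #1, read B #4); then G (read A #3, read B #5); then G (read A #4, read B #6) gives a common subsequence of length 3. dp[7][6] = 3 confirms this is the maximum.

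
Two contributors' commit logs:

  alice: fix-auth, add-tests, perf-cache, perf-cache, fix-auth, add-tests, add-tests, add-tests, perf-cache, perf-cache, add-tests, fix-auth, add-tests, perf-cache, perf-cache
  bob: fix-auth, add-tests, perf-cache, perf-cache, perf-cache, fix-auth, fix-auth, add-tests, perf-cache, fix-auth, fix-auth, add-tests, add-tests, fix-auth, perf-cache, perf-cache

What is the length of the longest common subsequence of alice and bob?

One common subsequence of length 11: fix-auth at alice[1]=bob[1] → add-tests at alice[2]=bob[2] → perf-cache at alice[3]=bob[4] → perf-cache at alice[4]=bob[5] → fix-auth at alice[5]=bob[7] → add-tests at alice[6]=bob[8] → add-tests at alice[8]=bob[12] → add-tests at alice[11]=bob[13] → fix-auth at alice[12]=bob[14] → perf-cache at alice[14]=bob[15] → perf-cache at alice[15]=bob[16]. The LCS DP gives dp[15][16] = 11, so this is optimal.

11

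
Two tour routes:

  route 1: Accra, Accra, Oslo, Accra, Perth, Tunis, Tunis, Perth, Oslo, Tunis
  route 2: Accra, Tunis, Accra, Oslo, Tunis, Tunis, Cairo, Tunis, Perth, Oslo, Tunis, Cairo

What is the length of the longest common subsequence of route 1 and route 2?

Pick Accra (route 1 #1, route 2 #1), Accra (route 1 #2, route 2 #3), Oslo (route 1 #3, route 2 #4), Tunis (route 1 #6, route 2 #6), Tunis (route 1 #7, route 2 #8), Perth (route 1 #8, route 2 #9), Oslo (route 1 #9, route 2 #10), Tunis (route 1 #10, route 2 #11); all 8 stops appear in both, in order, and the DP table's final entry dp[10][12] is also 8, so no common subsequence is longer.

8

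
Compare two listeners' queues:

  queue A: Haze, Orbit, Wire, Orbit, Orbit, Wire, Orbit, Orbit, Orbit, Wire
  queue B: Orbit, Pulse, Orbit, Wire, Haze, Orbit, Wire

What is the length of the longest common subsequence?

5

One common subsequence of length 5: Orbit [2,1]; then Orbit [5,3]; then Wire [6,4]; then Orbit [9,6]; then Wire [10,7], and the DP table's final entry dp[10][7] is also 5, so no common subsequence is longer.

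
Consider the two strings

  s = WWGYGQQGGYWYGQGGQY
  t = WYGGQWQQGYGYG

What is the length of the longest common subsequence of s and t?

One common subsequence of length 9: W [1,1]; then G [3,3]; then G [5,4]; then Q [6,7]; then Q [7,8]; then G [8,9]; then G [9,11]; then Y [12,12]; then G [16,13]. dp[18][13] = 9 confirms this is the maximum.

9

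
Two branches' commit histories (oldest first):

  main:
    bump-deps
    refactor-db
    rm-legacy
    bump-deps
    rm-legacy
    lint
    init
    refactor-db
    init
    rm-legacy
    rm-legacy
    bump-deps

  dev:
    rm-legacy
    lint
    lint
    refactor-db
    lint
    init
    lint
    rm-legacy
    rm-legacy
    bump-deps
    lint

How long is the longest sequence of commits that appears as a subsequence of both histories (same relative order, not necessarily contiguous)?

One common subsequence of length 7: rm-legacy [3,1] → lint [6,3] → refactor-db [8,4] → init [9,6] → rm-legacy [10,8] → rm-legacy [11,9] → bump-deps [12,10]. Since dp[12][11] = 7, nothing longer is possible.

7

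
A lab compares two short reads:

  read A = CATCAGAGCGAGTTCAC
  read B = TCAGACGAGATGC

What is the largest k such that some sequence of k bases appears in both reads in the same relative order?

11

Taking T at read A[3]=read B[1], then C at read A[4]=read B[2], then A at read A[5]=read B[3], then G at read A[6]=read B[4], then A at read A[7]=read B[5], then C at read A[9]=read B[6], then G at read A[10]=read B[7], then A at read A[11]=read B[8], then G at read A[12]=read B[9], then T at read A[13]=read B[11], then C at read A[17]=read B[13] gives a common subsequence of length 11, and the DP table's final entry dp[17][13] is also 11, so no common subsequence is longer.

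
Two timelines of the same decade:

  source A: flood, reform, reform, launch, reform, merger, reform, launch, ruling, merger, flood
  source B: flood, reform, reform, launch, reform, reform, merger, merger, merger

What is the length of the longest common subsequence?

One common subsequence of length 7: flood [1,1], reform [2,2], reform [3,3], launch [4,4], reform [5,6], merger [6,8], merger [10,9]. Since dp[11][9] = 7, nothing longer is possible.

7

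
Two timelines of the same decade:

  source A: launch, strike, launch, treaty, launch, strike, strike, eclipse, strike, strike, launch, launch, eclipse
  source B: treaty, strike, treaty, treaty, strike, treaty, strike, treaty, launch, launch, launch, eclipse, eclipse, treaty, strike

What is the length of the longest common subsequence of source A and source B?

7

Pick strike at source A[2]=source B[2], treaty at source A[4]=source B[4], strike at source A[6]=source B[5], strike at source A[7]=source B[7], launch at source A[11]=source B[10], launch at source A[12]=source B[11], eclipse at source A[13]=source B[13]; all 7 events appear in both, in order. The LCS DP gives dp[13][15] = 7, so this is optimal.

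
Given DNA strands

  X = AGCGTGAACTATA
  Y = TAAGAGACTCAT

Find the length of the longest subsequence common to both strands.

One common subsequence of length 8: A [1,3]; then G [2,4]; then G [6,6]; then A [8,7]; then C [9,8]; then T [10,9]; then A [11,11]; then T [12,12]. Since dp[13][12] = 8, nothing longer is possible.

8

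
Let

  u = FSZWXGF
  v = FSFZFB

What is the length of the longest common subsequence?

Match F (u #1, v #1), then S (u #2, v #2), then Z (u #3, v #4), then F (u #7, v #5) — 4 characters in the same relative order in both. Since dp[7][6] = 4, nothing longer is possible.

4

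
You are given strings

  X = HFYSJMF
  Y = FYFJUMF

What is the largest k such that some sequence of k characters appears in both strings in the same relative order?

Taking F (X #2, Y #1) → Y (X #3, Y #2) → J (X #5, Y #4) → M (X #6, Y #6) → F (X #7, Y #7) gives a common subsequence of length 5. The LCS DP gives dp[7][7] = 5, so this is optimal.

5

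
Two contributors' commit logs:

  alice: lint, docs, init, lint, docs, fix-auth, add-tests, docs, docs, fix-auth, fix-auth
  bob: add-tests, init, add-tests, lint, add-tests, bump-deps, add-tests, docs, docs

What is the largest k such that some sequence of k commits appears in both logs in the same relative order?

Taking init at alice[3]=bob[2], then lint at alice[4]=bob[4], then add-tests at alice[7]=bob[7], then docs at alice[8]=bob[8], then docs at alice[9]=bob[9] gives a common subsequence of length 5. Since dp[11][9] = 5, nothing longer is possible.

5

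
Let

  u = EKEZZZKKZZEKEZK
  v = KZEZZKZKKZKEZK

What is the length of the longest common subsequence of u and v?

One common subsequence of length 12: K at u[2]=v[1], E at u[3]=v[3], Z at u[4]=v[4], Z at u[5]=v[5], Z at u[6]=v[7], K at u[7]=v[8], K at u[8]=v[9], Z at u[10]=v[10], K at u[12]=v[11], E at u[13]=v[12], Z at u[14]=v[13], K at u[15]=v[14]. Since dp[15][14] = 12, nothing longer is possible.

12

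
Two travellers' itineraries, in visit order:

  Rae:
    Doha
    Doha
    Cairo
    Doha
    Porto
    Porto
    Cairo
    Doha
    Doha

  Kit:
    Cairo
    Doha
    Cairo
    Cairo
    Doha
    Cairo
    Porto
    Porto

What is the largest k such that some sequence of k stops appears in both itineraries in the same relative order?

Taking Doha at Rae[1]=Kit[2] → Doha at Rae[2]=Kit[5] → Cairo at Rae[3]=Kit[6] → Porto at Rae[5]=Kit[7] → Porto at Rae[6]=Kit[8] gives a common subsequence of length 5. Since dp[9][8] = 5, nothing longer is possible.

5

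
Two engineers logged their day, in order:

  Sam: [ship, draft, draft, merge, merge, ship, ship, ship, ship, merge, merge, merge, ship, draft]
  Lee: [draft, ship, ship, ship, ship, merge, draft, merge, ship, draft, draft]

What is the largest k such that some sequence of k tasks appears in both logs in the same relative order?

Pick draft (Sam #3, Lee #1) → ship (Sam #6, Lee #2) → ship (Sam #7, Lee #3) → ship (Sam #8, Lee #4) → ship (Sam #9, Lee #5) → merge (Sam #10, Lee #6) → merge (Sam #12, Lee #8) → ship (Sam #13, Lee #9) → draft (Sam #14, Lee #11); all 9 tasks appear in both, in order. Since dp[14][11] = 9, nothing longer is possible.

9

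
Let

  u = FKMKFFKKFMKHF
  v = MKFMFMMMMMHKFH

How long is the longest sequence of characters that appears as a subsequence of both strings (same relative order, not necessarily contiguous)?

One common subsequence of length 7: M at u[3]=v[1] → K at u[4]=v[2] → F at u[5]=v[3] → F at u[6]=v[5] → K at u[8]=v[12] → F at u[9]=v[13] → H at u[12]=v[14], and the DP table's final entry dp[13][14] is also 7, so no common subsequence is longer.

7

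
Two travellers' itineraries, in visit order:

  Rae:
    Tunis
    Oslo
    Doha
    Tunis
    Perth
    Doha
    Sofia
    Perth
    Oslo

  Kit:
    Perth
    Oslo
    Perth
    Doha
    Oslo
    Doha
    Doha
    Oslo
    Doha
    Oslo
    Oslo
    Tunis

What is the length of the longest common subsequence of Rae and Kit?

One common subsequence of length 4: Oslo (Rae #2, Kit #5), then Doha (Rae #3, Kit #7), then Doha (Rae #6, Kit #9), then Oslo (Rae #9, Kit #11). Since dp[9][12] = 4, nothing longer is possible.

4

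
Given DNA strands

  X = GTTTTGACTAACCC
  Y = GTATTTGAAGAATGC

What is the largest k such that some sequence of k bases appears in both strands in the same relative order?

10

Taking G [1,1]; then T [2,2]; then T [3,4]; then T [4,5]; then T [5,6]; then G [6,7]; then A [7,9]; then A [10,11]; then A [11,12]; then C [14,15] gives a common subsequence of length 10. dp[14][15] = 10 confirms this is the maximum.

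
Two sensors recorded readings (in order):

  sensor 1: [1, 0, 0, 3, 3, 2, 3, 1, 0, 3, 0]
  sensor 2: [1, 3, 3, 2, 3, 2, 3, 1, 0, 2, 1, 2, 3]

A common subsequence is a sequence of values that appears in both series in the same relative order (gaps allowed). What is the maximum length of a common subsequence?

Taking 1 at sensor 1[1]=sensor 2[1], then 3 at sensor 1[4]=sensor 2[3], then 3 at sensor 1[5]=sensor 2[5], then 2 at sensor 1[6]=sensor 2[6], then 3 at sensor 1[7]=sensor 2[7], then 1 at sensor 1[8]=sensor 2[8], then 0 at sensor 1[9]=sensor 2[9], then 3 at sensor 1[10]=sensor 2[13] gives a common subsequence of length 8. Since dp[11][13] = 8, nothing longer is possible.

8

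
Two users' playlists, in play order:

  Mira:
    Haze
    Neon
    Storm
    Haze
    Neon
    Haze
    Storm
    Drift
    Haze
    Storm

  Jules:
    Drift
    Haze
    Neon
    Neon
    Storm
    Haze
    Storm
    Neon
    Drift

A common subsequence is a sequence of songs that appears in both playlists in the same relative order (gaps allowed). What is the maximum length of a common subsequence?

One common subsequence of length 6: Haze at Mira[1]=Jules[2], then Neon at Mira[2]=Jules[4], then Storm at Mira[3]=Jules[5], then Haze at Mira[4]=Jules[6], then Neon at Mira[5]=Jules[8], then Drift at Mira[8]=Jules[9]. Since dp[10][9] = 6, nothing longer is possible.

6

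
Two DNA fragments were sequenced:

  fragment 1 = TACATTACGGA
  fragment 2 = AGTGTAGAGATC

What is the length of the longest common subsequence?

7

Match A at fragment 1[2]=fragment 2[1] → T at fragment 1[5]=fragment 2[3] → T at fragment 1[6]=fragment 2[5] → A at fragment 1[7]=fragment 2[6] → G at fragment 1[9]=fragment 2[7] → G at fragment 1[10]=fragment 2[9] → A at fragment 1[11]=fragment 2[10] — 7 bases in the same relative order in both, and the DP table's final entry dp[11][12] is also 7, so no common subsequence is longer.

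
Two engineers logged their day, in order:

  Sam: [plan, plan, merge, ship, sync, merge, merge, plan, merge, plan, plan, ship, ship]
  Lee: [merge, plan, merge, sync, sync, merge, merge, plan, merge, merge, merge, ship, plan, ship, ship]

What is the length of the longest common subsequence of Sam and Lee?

Taking plan [2,2] → merge [3,3] → sync [5,5] → merge [6,6] → merge [7,7] → plan [8,8] → merge [9,11] → plan [11,13] → ship [12,14] → ship [13,15] gives a common subsequence of length 10. dp[13][15] = 10 confirms this is the maximum.

10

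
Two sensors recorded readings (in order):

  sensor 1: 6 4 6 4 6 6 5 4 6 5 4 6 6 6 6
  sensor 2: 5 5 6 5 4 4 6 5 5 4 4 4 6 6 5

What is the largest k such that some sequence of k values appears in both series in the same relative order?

Match 6 [1,3] → 4 [2,5] → 4 [4,6] → 6 [5,7] → 5 [7,9] → 4 [8,11] → 4 [11,12] → 6 [12,13] → 6 [13,14] — 9 values in the same relative order in both. Since dp[15][15] = 9, nothing longer is possible.

9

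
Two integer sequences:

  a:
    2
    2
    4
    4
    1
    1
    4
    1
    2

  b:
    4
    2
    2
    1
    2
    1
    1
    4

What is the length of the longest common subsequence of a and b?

Let dp[i][j] be the LCS length of the first i values of a and the first j values of b. dp[i][j] = dp[i-1][j-1]+1 when the i-th and j-th values match, else max(dp[i-1][j], dp[i][j-1]).
    ·  4  2  2  1  2  1  1  4
 ·  0  0  0  0  0  0  0  0  0
 2  0  0  1  1  1  1  1  1  1
 2  0  0  1  2  2  2  2  2  2
 4  0  1  1  2  2  2  2  2  3
 4  0  1  1  2  2  2  2  2  3
 1  0  1  1  2  3  3  3  3  3
 1  0  1  1  2  3  3  4  4  4
 4  0  1  1  2  3  3  4  4  5
 1  0  1  1  2  3  3  4  5  5
 2  0  1  2  2  3  4  4  5  5
dp[9][8] = 5. One LCS (by backtracking along matches): 2, 2, 1, 1, 4.

5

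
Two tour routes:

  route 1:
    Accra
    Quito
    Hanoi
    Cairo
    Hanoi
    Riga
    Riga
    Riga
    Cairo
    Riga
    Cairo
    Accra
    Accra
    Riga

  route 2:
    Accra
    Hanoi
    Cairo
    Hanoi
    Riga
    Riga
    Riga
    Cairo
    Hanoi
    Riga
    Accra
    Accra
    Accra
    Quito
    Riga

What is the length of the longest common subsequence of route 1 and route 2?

Taking Accra at route 1[1]=route 2[1]; then Hanoi at route 1[3]=route 2[2]; then Cairo at route 1[4]=route 2[3]; then Hanoi at route 1[5]=route 2[4]; then Riga at route 1[6]=route 2[5]; then Riga at route 1[7]=route 2[6]; then Riga at route 1[8]=route 2[7]; then Cairo at route 1[9]=route 2[8]; then Riga at route 1[10]=route 2[10]; then Accra at route 1[12]=route 2[12]; then Accra at route 1[13]=route 2[13]; then Riga at route 1[14]=route 2[15] gives a common subsequence of length 12, and the DP table's final entry dp[14][15] is also 12, so no common subsequence is longer.

12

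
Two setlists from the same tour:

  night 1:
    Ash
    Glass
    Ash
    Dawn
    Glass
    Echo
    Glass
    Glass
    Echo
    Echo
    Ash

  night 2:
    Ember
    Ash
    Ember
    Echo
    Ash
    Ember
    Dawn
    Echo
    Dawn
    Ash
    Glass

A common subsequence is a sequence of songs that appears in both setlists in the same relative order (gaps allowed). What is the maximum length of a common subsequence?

5

Pick Ash [1,2], then Ash [3,5], then Dawn [4,7], then Echo [6,8], then Glass [8,11]; all 5 songs appear in both, in order. dp[11][11] = 5 confirms this is the maximum.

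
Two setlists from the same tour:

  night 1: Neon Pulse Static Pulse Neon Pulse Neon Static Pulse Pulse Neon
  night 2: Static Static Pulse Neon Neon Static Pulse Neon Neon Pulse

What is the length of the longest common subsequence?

One common subsequence of length 7: Static at night 1[3]=night 2[2] → Pulse at night 1[4]=night 2[3] → Neon at night 1[5]=night 2[4] → Neon at night 1[7]=night 2[5] → Static at night 1[8]=night 2[6] → Pulse at night 1[9]=night 2[7] → Pulse at night 1[10]=night 2[10]. The LCS DP gives dp[11][10] = 7, so this is optimal.

7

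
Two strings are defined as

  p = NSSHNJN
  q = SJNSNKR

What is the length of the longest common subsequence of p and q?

Let dp[i][j] be the LCS length of the first i characters of p and the first j characters of q. dp[i][j] = dp[i-1][j-1]+1 when the i-th and j-th characters match, else max(dp[i-1][j], dp[i][j-1]).
    ·  S  J  N  S  N  K  R
 ·  0  0  0  0  0  0  0  0
 N  0  0  0  1  1  1  1  1
 S  0  1  1  1  2  2  2  2
 S  0  1  1  1  2  2  2  2
 H  0  1  1  1  2  2  2  2
 N  0  1  1  2  2  3  3  3
 J  0  1  2  2  2  3  3  3
 N  0  1  2  3  3  3  3  3
dp[7][7] = 3. One LCS (by backtracking along matches): NSN.

3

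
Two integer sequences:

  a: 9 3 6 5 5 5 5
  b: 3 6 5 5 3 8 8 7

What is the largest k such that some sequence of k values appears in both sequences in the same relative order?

One common subsequence of length 4: 3 [2,1] → 6 [3,2] → 5 [4,3] → 5 [5,4]. Since dp[7][8] = 4, nothing longer is possible.

4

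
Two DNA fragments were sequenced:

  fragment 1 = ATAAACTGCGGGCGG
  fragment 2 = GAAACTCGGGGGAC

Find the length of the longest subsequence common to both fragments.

Taking A (fragment 1 #3, fragment 2 #2) → A (fragment 1 #4, fragment 2 #3) → A (fragment 1 #5, fragment 2 #4) → C (fragment 1 #6, fragment 2 #5) → T (fragment 1 #7, fragment 2 #6) → C (fragment 1 #9, fragment 2 #7) → G (fragment 1 #10, fragment 2 #8) → G (fragment 1 #11, fragment 2 #9) → G (fragment 1 #12, fragment 2 #10) → G (fragment 1 #14, fragment 2 #11) → G (fragment 1 #15, fragment 2 #12) gives a common subsequence of length 11. Since dp[15][14] = 11, nothing longer is possible.

11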